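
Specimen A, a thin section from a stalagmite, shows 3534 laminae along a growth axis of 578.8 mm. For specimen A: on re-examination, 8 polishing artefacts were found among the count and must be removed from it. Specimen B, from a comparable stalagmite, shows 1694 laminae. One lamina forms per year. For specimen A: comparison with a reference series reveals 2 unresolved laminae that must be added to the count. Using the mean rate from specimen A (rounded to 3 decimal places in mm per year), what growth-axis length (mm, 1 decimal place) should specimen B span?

277.8 mm

Specimen A: after corrections the count is 3534 − 8 + 2 = 3528 laminae.
A: 578.8 mm over 3528 years gives 578.8 / 3528 ≈ 0.164 mm/year.
B's length ≈ 0.164 × 1694 = 277.8 mm.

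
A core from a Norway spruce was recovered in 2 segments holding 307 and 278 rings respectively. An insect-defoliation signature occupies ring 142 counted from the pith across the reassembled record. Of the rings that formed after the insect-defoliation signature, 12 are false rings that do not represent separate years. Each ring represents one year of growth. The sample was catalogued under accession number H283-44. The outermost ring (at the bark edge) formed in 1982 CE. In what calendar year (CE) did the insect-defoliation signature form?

1551 CE

Total rings = 307 + 278 = 585.
585 − 142 = 443 rings lie beyond the insect-defoliation signature toward the bark edge.
Excluding 12 false rings: 443 − 12 = 431.
Counting back 431 years from 1982 CE places the insect-defoliation signature in 1982 − 431 = 1551 CE.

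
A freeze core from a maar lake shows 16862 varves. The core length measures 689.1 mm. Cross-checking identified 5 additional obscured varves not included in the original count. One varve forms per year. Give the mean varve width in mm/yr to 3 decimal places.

Adjusted count: 16862 + 5 = 16867 varves.
Mean rate = 689.1 mm / 16867 years ≈ 0.041 mm/yr.

0.041 mm/yr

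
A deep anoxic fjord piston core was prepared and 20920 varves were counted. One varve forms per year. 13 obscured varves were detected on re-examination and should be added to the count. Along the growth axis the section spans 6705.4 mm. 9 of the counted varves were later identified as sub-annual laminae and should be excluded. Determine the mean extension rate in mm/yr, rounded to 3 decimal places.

True varve count = 20920 − 9 + 13 = 20924.
Mean rate = 6705.4 mm / 20924 years ≈ 0.320 mm/yr.

0.320 mm/yr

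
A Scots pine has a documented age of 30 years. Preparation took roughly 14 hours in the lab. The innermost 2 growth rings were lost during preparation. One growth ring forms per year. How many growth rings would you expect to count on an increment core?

28 growth rings

Expected growth rings over 30 years: 30.
30 − 2 missed = 28 growth rings expected in the prepared section.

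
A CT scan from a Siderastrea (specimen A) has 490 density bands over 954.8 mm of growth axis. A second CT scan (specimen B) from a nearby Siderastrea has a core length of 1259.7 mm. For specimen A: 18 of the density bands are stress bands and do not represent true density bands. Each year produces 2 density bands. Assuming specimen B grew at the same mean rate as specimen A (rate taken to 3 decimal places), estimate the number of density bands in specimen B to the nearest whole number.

Specimen A: adjusted count: 490 − 18 = 472 density bands.
Specimen A: 472 density bands at 2 per year is 472 / 2 = 236 years.
A: Mean rate = 954.8 mm / 236 years ≈ 4.046 mm/yr.
For B, 1259.7 / 4.046 = 311.34 years; at 2 density bands per year that is 311.34 × 2 ≈ 623 density bands.

623 density bands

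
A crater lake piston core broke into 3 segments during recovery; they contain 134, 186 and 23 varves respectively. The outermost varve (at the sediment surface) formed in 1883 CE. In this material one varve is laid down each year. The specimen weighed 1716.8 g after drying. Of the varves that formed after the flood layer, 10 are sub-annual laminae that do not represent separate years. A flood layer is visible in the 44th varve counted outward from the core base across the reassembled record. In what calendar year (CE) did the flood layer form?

1594 CE

Total varves = 134 + 186 + 23 = 343.
The flood layer sits at varve 44 from the core base, so 343 − 44 = 299 varves formed after it.
Excluding 10 false varves: 299 − 10 = 289.
1883 − 289 = 1594 CE.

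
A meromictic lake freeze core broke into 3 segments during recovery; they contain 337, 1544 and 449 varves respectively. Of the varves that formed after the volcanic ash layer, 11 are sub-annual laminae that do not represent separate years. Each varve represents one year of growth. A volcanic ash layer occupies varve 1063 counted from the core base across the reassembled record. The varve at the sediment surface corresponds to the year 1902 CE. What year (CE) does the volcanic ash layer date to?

Total varves = 337 + 1544 + 449 = 2330.
2330 − 1063 = 1267 varves lie beyond the volcanic ash layer toward the sediment surface.
1267 − 11 false = 1256 true varves after the volcanic ash layer.
Counting back 1256 years from 1902 CE places the volcanic ash layer in 1902 − 1256 = 646 CE.

646 CE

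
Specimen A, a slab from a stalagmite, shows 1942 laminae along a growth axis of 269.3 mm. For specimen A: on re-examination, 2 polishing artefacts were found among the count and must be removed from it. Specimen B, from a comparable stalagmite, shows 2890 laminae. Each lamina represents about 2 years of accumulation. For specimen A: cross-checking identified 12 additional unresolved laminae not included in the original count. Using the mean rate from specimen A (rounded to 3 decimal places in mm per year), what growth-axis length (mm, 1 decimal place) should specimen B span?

Specimen A: after corrections the count is 1942 − 2 + 12 = 1952 laminae.
Specimen A: 1952 laminae at 2 years each span 1952 × 2 = 3904 years.
A: Mean rate = 269.3 mm / 3904 years ≈ 0.069 mm/yr.
Specimen B: multiplying by 2 years per lamina: 2890 × 2 = 5780 years. For B, 0.069 mm/year × 5780 years = 398.8 mm.

398.8 mm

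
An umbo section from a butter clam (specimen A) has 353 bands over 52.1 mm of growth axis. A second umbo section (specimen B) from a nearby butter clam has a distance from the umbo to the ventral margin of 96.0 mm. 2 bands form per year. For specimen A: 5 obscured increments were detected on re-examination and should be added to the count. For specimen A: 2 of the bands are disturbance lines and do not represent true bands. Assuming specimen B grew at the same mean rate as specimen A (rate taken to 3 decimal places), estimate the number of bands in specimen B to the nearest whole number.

Specimen A: correcting the raw count gives 353 − 2 + 5 = 356 true bands.
Specimen A: 356 bands at 2 per year is 356 / 2 = 178 years.
A: Mean rate = 52.1 mm / 178 years ≈ 0.293 mm/year.
For B, 96.0 / 0.293 = 327.65 years; at 2 bands per year that is 327.65 × 2 ≈ 655 bands.

655 bands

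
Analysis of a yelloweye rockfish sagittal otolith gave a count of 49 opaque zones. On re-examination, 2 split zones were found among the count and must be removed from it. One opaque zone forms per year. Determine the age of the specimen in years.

True opaque zone count = 49 − 2 = 47.
One opaque zone per year makes the duration 47 years.

47 years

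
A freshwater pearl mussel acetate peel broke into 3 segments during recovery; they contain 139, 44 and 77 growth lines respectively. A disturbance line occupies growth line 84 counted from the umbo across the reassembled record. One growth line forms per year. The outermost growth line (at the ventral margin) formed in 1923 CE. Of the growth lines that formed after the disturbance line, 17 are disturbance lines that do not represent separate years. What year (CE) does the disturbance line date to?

Total growth lines = 139 + 44 + 77 = 260.
260 − 84 = 176 growth lines lie beyond the disturbance line toward the ventral margin.
Excluding 17 false growth lines: 176 − 17 = 159.
The growth line at the ventral margin is 1923 CE, so the disturbance line dates to 1923 − 159 = 1764 CE.

1764 CE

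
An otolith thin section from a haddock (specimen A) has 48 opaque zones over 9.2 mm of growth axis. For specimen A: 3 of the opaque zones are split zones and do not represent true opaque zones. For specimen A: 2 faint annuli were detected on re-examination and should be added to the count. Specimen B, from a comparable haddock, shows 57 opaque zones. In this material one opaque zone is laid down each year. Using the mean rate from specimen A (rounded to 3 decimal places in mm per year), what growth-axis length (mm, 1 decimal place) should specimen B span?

Specimen A: true opaque zone count = 48 − 3 + 2 = 47.
A: Extension rate ≈ 9.2 / 47 = 0.196 mm/year.
Length of B = 0.196 × 57 = 11.2 mm.

11.2 mm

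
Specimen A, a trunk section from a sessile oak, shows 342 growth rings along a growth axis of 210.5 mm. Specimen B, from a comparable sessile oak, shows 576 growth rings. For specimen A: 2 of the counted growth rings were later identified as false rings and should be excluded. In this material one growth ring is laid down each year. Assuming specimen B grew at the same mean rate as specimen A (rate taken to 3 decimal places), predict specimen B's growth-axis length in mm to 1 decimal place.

356.5 mm

Specimen A: true growth ring count = 342 − 2 = 340.
A: Extension rate ≈ 210.5 / 340 = 0.619 mm/year.
B's length ≈ 0.619 × 576 = 356.5 mm.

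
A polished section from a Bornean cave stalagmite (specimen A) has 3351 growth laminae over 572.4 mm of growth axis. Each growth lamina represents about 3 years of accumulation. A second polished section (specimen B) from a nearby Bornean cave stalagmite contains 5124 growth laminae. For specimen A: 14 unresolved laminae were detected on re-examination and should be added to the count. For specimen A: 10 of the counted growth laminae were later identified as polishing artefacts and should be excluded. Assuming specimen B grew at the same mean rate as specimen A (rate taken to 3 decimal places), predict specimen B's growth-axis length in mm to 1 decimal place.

876.2 mm

Specimen A: adjusted count: 3351 − 10 + 14 = 3355 growth laminae.
Specimen A: 3355 growth laminae at 3 years each span 3355 × 3 = 10065 years.
A: Mean rate = 572.4 mm / 10065 years ≈ 0.057 mm/yr.
Specimen B: at 3 years per growth lamina, 5124 × 3 = 15372 years. For B, 0.057 mm/year × 15372 years = 876.2 mm.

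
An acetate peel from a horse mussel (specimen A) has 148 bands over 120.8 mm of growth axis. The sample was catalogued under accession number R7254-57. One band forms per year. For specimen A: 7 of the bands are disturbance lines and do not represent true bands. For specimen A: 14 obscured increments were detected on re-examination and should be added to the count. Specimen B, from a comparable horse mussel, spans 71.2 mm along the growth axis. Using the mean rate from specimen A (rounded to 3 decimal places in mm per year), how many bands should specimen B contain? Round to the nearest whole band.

91 bands

Specimen A: correcting the raw count gives 148 − 7 + 14 = 155 true bands.
A: Mean rate = 120.8 mm / 155 years ≈ 0.779 mm per year.
B spans 71.2 / 0.779 = 91.40 years ≈ 91 bands.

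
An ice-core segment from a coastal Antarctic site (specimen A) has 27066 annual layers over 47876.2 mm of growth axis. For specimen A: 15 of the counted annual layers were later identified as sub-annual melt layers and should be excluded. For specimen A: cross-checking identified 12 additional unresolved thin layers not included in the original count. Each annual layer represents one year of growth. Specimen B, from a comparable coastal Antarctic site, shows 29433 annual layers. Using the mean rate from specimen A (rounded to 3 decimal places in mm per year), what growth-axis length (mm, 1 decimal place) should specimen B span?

52067.0 mm

Specimen A: true annual layer count = 27066 − 15 + 12 = 27063.
A: Extension rate ≈ 47876.2 / 27063 = 1.769 mm per year.
B's length ≈ 1.769 × 29433 = 52067.0 mm.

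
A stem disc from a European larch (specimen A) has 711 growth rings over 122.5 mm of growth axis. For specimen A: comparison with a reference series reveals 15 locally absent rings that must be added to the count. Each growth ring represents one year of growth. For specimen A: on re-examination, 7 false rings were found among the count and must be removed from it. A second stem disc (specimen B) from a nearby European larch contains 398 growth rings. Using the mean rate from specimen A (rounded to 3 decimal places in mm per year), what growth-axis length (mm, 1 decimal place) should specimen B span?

67.7 mm

Specimen A: after corrections the count is 711 − 7 + 15 = 719 growth rings.
A: Mean rate = 122.5 mm / 719 years ≈ 0.170 mm/yr.
Length of B = 0.170 × 398 = 67.7 mm.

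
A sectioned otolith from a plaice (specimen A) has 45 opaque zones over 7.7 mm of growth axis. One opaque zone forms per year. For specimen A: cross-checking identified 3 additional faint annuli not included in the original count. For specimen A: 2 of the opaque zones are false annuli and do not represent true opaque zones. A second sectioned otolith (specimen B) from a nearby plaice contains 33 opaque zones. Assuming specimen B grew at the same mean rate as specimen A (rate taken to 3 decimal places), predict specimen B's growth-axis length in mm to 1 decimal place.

Specimen A: correcting the raw count gives 45 − 2 + 3 = 46 true opaque zones.
A: 7.7 mm over 46 years gives 7.7 / 46 ≈ 0.167 mm per year.
Length of B = 0.167 × 33 = 5.5 mm.

5.5 mm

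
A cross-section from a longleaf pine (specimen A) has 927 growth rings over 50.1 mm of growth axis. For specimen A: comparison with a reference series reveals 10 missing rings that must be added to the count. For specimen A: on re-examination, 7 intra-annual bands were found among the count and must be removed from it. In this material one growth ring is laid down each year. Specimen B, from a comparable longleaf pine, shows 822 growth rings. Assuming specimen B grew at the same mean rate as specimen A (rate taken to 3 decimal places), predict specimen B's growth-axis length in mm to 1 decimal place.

Specimen A: adjusted count: 927 − 7 + 10 = 930 growth rings.
A: 50.1 mm over 930 years gives 50.1 / 930 ≈ 0.054 mm per year.
Length of B = 0.054 × 822 = 44.4 mm.

44.4 mm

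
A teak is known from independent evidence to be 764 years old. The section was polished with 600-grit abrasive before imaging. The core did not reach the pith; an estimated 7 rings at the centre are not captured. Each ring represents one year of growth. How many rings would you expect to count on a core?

757 rings

At one ring per year, 764 years correspond to 764 rings.
764 − 7 missed = 757 rings expected in the prepared section.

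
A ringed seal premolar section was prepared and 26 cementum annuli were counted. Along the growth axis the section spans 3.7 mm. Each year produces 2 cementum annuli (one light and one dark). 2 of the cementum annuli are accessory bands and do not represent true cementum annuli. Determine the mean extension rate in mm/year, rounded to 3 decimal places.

0.308 mm/year

After corrections the count is 26 − 2 = 24 cementum annuli.
24 cementum annuli at 2 per year is 24 / 2 = 12 years.
Mean rate = 3.7 mm / 12 years ≈ 0.308 mm/year.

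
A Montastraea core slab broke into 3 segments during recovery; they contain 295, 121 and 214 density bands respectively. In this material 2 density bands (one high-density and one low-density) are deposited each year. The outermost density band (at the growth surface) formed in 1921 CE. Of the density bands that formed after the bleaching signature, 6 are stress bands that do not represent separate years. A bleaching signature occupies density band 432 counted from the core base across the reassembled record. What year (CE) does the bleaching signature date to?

1825 CE

Total density bands = 295 + 121 + 214 = 630.
Between density band 432 and the growth surface there are 630 − 432 = 198 density bands.
198 − 6 false = 192 true density bands after the bleaching signature.
With 2 density bands per year, 192 / 2 = 96 years.
1921 − 96 = 1825 CE.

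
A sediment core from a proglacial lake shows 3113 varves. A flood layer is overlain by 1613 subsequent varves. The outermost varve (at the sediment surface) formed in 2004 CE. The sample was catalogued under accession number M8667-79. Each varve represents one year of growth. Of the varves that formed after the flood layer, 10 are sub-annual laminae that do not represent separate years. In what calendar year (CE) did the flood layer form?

401 CE

1613 varves formed after the flood layer.
1613 − 10 false = 1603 true varves after the flood layer.
Counting back 1603 years from 2004 CE places the flood layer in 2004 − 1603 = 401 CE.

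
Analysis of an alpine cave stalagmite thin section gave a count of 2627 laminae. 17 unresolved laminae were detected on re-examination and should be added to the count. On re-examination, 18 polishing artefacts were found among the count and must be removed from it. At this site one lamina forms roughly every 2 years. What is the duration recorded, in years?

5252 years

After corrections the count is 2627 − 18 + 17 = 2626 laminae.
2626 laminae at 2 years each span 2626 × 2 = 5252 years.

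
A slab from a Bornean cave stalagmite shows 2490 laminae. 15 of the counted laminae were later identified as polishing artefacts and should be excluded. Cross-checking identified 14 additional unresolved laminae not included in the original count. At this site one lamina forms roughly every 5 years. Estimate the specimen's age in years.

12445 years

After corrections the count is 2490 − 15 + 14 = 2489 laminae.
At 5 years per lamina, 2489 × 5 = 12445 years.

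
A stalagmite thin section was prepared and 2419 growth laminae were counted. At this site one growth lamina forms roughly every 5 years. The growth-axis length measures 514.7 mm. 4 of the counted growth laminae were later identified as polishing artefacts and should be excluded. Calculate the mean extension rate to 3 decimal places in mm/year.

0.043 mm/year

True growth lamina count = 2419 − 4 = 2415.
At 5 years per growth lamina, 2415 × 5 = 12075 years.
Extension rate ≈ 514.7 / 12075 = 0.043 mm/year.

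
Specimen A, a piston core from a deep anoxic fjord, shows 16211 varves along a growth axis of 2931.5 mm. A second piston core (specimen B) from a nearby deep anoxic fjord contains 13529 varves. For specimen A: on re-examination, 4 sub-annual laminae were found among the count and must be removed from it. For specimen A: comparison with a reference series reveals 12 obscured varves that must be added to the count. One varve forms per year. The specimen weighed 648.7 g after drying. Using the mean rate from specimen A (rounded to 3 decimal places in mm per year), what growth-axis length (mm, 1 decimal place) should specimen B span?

Specimen A: after corrections the count is 16211 − 4 + 12 = 16219 varves.
A: Mean rate = 2931.5 mm / 16219 years ≈ 0.181 mm/yr.
B's length ≈ 0.181 × 13529 = 2448.7 mm.

2448.7 mm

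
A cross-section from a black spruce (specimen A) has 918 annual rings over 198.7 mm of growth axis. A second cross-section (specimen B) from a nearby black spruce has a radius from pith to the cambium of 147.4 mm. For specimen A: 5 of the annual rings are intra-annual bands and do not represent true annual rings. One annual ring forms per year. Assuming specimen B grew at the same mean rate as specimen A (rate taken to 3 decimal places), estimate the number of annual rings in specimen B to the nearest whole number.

Specimen A: true annual ring count = 918 − 5 = 913.
A: 198.7 mm over 913 years gives 198.7 / 913 ≈ 0.218 mm/yr.
For B, 147.4 / 0.218 = 676.15 years ≈ 676 annual rings.

676 annual rings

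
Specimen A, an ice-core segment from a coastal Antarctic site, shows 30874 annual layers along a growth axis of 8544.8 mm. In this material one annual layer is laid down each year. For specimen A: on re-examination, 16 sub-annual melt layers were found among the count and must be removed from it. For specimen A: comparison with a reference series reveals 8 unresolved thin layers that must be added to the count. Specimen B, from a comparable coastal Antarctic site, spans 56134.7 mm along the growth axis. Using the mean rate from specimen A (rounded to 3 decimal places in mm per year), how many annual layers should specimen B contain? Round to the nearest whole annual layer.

Specimen A: after corrections the count is 30874 − 16 + 8 = 30866 annual layers.
A: Extension rate ≈ 8544.8 / 30866 = 0.277 mm/yr.
B spans 56134.7 / 0.277 = 202652.35 years ≈ 202652 annual layers.

202652 annual layers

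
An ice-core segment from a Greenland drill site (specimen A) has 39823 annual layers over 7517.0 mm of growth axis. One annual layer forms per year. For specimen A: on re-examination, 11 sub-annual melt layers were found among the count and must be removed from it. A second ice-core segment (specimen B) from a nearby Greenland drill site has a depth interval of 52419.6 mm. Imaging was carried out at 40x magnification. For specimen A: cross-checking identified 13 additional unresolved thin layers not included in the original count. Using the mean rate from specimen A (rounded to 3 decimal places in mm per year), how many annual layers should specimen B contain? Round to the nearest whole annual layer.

277352 annual layers

Specimen A: true annual layer count = 39823 − 11 + 13 = 39825.
A: Mean rate = 7517.0 mm / 39825 years ≈ 0.189 mm/year.
Specimen B: 52419.6 mm / 0.189 mm per year = 277352.38 years ≈ 277352 annual layers.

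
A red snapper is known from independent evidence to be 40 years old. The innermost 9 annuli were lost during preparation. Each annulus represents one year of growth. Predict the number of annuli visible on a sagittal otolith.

31 annuli

At one annulus per year, 40 years correspond to 40 annuli.
40 − 9 missed = 31 annuli expected in the prepared section.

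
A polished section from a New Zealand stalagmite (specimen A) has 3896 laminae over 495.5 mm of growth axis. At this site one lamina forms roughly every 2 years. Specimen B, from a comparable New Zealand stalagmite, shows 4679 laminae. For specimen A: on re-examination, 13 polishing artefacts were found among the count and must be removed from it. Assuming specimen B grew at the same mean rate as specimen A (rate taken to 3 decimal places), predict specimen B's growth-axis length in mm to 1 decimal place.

Specimen A: correcting the raw count gives 3896 − 13 = 3883 true laminae.
Specimen A: 3883 laminae at 2 years each span 3883 × 2 = 7766 years.
A: Extension rate ≈ 495.5 / 7766 = 0.064 mm/year.
Specimen B: at 2 years per lamina, 4679 × 2 = 9358 years. Length of B = 0.064 × 9358 = 598.9 mm.

598.9 mm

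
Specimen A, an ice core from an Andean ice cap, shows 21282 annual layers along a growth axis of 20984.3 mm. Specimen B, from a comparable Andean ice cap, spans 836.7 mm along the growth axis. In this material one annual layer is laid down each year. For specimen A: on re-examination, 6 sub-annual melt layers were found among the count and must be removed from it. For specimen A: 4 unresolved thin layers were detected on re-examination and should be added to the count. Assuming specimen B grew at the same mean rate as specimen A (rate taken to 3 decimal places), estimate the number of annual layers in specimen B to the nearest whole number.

849 annual layers

Specimen A: after corrections the count is 21282 − 6 + 4 = 21280 annual layers.
A: Mean rate = 20984.3 mm / 21280 years ≈ 0.986 mm/yr.
For B, 836.7 / 0.986 = 848.58 years ≈ 849 annual layers.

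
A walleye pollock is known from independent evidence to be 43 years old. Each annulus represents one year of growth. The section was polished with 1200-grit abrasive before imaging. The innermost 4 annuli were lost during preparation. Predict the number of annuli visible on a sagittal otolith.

At one annulus per year, 43 years correspond to 43 annuli.
Less the 4 uncaptured annuli: 43 − 4 = 39.

39 annuli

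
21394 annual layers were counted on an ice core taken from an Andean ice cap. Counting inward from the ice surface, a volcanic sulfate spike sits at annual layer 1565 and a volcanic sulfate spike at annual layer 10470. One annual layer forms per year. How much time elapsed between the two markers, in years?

8905 yr

The two markers are separated by 10470 − 1565 = 8905 annual layers.
One annual layer per year makes the interval 8905 years.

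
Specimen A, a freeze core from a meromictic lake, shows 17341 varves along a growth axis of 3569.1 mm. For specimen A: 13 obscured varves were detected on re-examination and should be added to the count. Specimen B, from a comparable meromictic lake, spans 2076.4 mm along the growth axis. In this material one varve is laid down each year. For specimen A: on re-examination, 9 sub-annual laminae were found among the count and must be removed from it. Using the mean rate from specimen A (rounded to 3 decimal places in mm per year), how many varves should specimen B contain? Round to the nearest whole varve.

Specimen A: correcting the raw count gives 17341 − 9 + 13 = 17345 true varves.
A: 3569.1 mm over 17345 years gives 3569.1 / 17345 ≈ 0.206 mm/year.
B spans 2076.4 / 0.206 = 10079.61 years ≈ 10080 varves.

10080 varves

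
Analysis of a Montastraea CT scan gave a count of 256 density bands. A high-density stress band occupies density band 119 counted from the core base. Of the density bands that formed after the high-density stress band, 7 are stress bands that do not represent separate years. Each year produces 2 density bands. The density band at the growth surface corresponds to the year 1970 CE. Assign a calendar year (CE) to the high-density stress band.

1905 CE

256 − 119 = 137 density bands lie beyond the high-density stress band toward the growth surface.
Removing the 7 false density bands leaves 137 − 7 = 130 true density bands beyond the high-density stress band.
130 density bands at 2 per year is 130 / 2 = 65 years.
1970 − 65 = 1905 CE.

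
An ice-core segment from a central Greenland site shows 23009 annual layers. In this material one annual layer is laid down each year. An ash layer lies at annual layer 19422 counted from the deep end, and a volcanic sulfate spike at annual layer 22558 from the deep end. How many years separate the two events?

3136 yr

The two markers are separated by 22558 − 19422 = 3136 annual layers.
That is 3136 years at one annual layer per year.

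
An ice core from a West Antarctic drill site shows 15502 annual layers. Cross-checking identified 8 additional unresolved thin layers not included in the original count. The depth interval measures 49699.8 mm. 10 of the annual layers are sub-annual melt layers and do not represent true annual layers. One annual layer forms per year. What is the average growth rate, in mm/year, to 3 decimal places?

3.206 mm/year

True annual layer count = 15502 − 10 + 8 = 15500.
Mean rate = 49699.8 mm / 15500 years ≈ 3.206 mm/year.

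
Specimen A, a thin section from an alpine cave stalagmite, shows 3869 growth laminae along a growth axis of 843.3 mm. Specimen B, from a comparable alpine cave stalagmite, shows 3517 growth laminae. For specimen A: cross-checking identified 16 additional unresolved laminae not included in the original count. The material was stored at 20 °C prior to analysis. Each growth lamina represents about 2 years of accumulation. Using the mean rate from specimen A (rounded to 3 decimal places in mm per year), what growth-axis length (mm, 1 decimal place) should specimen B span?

766.7 mm

Specimen A: true growth lamina count = 3869 + 16 = 3885.
Specimen A: multiplying by 2 years per growth lamina: 3885 × 2 = 7770 years.
A: 843.3 mm over 7770 years gives 843.3 / 7770 ≈ 0.109 mm per year.
Specimen B: multiplying by 2 years per growth lamina: 3517 × 2 = 7034 years. B's length ≈ 0.109 × 7034 = 766.7 mm.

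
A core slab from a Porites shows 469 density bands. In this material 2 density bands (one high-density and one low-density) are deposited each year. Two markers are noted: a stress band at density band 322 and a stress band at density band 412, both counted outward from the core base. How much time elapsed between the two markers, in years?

412 − 322 = 90 density bands lie between the two events.
With 2 density bands per year, 90 / 2 = 45 years.

45 years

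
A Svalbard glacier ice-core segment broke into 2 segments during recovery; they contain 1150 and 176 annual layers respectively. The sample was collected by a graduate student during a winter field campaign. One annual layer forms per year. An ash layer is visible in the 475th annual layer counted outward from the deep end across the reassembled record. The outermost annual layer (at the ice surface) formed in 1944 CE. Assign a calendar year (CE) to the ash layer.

Total annual layers = 1150 + 176 = 1326.
The ash layer sits at annual layer 475 from the deep end, so 1326 − 475 = 851 annual layers formed after it.
Counting back 851 years from 1944 CE places the ash layer in 1944 − 851 = 1093 CE.

1093 CE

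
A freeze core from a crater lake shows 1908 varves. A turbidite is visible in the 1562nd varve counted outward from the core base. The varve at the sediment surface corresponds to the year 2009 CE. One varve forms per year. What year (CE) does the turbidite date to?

Between varve 1562 and the sediment surface there are 1908 − 1562 = 346 varves.
The varve at the sediment surface is 2009 CE, so the turbidite dates to 2009 − 346 = 1663 CE.

1663 CE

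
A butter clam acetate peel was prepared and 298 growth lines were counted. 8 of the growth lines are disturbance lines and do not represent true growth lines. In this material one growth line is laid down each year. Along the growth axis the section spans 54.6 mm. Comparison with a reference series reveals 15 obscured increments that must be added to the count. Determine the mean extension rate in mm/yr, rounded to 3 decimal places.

Correcting the raw count gives 298 − 8 + 15 = 305 true growth lines.
Mean rate = 54.6 mm / 305 years ≈ 0.179 mm/yr.

0.179 mm/yr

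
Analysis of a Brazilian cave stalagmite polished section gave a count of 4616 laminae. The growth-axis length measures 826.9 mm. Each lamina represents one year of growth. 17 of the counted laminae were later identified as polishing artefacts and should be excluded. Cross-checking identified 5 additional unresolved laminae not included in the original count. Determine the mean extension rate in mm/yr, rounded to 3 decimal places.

After corrections the count is 4616 − 17 + 5 = 4604 laminae.
Mean rate = 826.9 mm / 4604 years ≈ 0.180 mm/yr.

0.180 mm/yr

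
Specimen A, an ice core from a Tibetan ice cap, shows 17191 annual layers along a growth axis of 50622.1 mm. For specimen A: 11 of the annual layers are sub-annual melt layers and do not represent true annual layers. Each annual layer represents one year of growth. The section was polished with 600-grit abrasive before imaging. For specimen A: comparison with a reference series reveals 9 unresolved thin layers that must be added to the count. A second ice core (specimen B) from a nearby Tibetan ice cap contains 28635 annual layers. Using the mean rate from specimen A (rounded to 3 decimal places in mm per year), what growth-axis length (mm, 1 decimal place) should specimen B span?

Specimen A: after corrections the count is 17191 − 11 + 9 = 17189 annual layers.
A: 50622.1 mm over 17189 years gives 50622.1 / 17189 ≈ 2.945 mm/yr.
Length of B = 2.945 × 28635 = 84330.1 mm.

84330.1 mm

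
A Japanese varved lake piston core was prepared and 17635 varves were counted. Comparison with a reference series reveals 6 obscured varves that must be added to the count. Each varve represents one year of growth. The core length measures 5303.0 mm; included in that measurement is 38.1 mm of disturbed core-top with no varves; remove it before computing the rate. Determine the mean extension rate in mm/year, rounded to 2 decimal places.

0.30 mm/year

Adjusted count: 17635 + 6 = 17641 varves.
The growth record spans 5303.0 − 38.1 = 5264.9 mm.
Extension rate ≈ 5264.9 / 17641 = 0.30 mm/year.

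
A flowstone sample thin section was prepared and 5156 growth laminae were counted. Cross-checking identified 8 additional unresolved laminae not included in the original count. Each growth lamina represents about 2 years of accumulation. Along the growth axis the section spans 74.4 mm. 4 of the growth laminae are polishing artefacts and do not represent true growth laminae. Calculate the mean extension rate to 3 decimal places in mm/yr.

True growth lamina count = 5156 − 4 + 8 = 5160.
Multiplying by 2 years per growth lamina: 5160 × 2 = 10320 years.
Extension rate ≈ 74.4 / 10320 = 0.007 mm/yr.

0.007 mm/yr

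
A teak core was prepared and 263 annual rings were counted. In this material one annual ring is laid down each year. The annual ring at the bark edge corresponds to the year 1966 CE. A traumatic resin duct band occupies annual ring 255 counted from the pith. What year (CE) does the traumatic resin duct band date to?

1958 CE

The traumatic resin duct band sits at annual ring 255 from the pith, so 263 − 255 = 8 annual rings formed after it.
Counting back 8 years from 1966 CE places the traumatic resin duct band in 1966 − 8 = 1958 CE.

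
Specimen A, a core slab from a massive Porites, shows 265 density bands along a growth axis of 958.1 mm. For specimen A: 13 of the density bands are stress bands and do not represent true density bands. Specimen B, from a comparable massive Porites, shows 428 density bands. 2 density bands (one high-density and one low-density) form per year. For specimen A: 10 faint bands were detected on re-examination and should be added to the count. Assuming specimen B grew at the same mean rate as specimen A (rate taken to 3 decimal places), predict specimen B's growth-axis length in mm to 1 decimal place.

1565.2 mm

Specimen A: after corrections the count is 265 − 13 + 10 = 262 density bands.
Specimen A: 262 density bands at 2 per year is 262 / 2 = 131 years.
A: Extension rate ≈ 958.1 / 131 = 7.314 mm per year.
Specimen B: 428 density bands at 2 per year is 428 / 2 = 214 years. For B, 7.314 mm/year × 214 years = 1565.2 mm.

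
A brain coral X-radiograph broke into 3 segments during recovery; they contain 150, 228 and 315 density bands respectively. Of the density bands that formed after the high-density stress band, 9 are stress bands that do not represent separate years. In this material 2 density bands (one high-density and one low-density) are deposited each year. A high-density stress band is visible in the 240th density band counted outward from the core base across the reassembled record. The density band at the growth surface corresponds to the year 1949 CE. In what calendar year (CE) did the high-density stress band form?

Total density bands = 150 + 228 + 315 = 693.
The high-density stress band sits at density band 240 from the core base, so 693 − 240 = 453 density bands formed after it.
Excluding 9 false density bands: 453 − 9 = 444.
444 density bands at 2 per year is 444 / 2 = 222 years.
Counting back 222 years from 1949 CE places the high-density stress band in 1949 − 222 = 1727 CE.

1727 CE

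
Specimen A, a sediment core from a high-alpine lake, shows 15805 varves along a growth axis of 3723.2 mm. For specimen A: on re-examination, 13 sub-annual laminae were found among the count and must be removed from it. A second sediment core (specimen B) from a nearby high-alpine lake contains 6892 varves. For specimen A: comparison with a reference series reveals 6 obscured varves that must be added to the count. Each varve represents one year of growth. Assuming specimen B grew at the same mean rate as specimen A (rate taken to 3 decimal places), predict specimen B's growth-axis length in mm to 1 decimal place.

Specimen A: true varve count = 15805 − 13 + 6 = 15798.
A: 3723.2 mm over 15798 years gives 3723.2 / 15798 ≈ 0.236 mm/yr.
B's length ≈ 0.236 × 6892 = 1626.5 mm.

1626.5 mm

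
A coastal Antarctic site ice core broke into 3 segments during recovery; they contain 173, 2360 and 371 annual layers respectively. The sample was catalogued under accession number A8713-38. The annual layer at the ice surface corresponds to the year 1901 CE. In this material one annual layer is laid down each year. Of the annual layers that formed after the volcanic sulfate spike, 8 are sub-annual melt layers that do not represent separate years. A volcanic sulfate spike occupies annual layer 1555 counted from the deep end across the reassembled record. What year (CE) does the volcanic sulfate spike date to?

560 CE

Total annual layers = 173 + 2360 + 371 = 2904.
The volcanic sulfate spike sits at annual layer 1555 from the deep end, so 2904 − 1555 = 1349 annual layers formed after it.
Removing the 8 false annual layers leaves 1349 − 8 = 1341 true annual layers beyond the volcanic sulfate spike.
1901 − 1341 = 560 CE.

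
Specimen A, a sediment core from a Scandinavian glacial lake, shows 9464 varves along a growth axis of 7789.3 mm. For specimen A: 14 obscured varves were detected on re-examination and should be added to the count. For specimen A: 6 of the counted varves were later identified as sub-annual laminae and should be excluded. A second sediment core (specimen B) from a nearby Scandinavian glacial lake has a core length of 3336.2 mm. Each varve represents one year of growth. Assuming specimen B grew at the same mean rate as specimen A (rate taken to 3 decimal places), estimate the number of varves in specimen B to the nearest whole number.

4059 varves

Specimen A: true varve count = 9464 − 6 + 14 = 9472.
A: 7789.3 mm over 9472 years gives 7789.3 / 9472 ≈ 0.822 mm per year.
For B, 3336.2 / 0.822 = 4058.64 years ≈ 4059 varves.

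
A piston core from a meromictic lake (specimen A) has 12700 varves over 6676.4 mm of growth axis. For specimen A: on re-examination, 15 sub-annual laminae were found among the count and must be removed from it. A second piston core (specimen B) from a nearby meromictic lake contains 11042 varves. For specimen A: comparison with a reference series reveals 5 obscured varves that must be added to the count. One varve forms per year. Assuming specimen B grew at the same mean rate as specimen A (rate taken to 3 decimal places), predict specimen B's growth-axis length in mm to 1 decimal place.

Specimen A: after corrections the count is 12700 − 15 + 5 = 12690 varves.
A: 6676.4 mm over 12690 years gives 6676.4 / 12690 ≈ 0.526 mm per year.
B's length ≈ 0.526 × 11042 = 5808.1 mm.

5808.1 mm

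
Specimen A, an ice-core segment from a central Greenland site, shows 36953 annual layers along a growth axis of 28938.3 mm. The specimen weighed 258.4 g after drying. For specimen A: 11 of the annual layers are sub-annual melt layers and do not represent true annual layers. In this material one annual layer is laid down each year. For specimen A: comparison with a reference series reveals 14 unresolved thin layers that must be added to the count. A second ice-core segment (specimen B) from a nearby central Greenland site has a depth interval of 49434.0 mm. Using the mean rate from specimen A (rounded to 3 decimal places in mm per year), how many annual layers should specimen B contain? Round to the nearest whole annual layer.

63134 annual layers

Specimen A: true annual layer count = 36953 − 11 + 14 = 36956.
A: Extension rate ≈ 28938.3 / 36956 = 0.783 mm/year.
Specimen B: 49434.0 mm / 0.783 mm per year = 63134.10 years ≈ 63134 annual layers.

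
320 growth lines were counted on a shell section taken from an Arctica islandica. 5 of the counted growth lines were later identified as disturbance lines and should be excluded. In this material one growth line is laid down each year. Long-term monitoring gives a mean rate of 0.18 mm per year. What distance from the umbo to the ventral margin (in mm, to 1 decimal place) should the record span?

56.7 mm

Adjusted count: 320 − 5 = 315 growth lines.
Predicted length = 0.18 mm/year × 315 years = 56.7 mm.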